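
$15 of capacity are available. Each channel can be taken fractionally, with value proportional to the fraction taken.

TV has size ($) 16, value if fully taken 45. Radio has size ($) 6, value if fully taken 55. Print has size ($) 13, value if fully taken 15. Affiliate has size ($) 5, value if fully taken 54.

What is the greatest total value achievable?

Rank by value-to-size ratio: Affiliate 54/5≈10.8, Radio 55/6≈9.17, TV 45/16≈2.81, Print 15/13≈1.15.
Affiliate: take in full, 5 $ for value 54 → 10 left.
All 6 $ of Radio fit (value 55) → 4 remain.
4 $ left: a 4/16 share of TV gives 45×4/16 = 11.25.
Total value = 120.25.

120.25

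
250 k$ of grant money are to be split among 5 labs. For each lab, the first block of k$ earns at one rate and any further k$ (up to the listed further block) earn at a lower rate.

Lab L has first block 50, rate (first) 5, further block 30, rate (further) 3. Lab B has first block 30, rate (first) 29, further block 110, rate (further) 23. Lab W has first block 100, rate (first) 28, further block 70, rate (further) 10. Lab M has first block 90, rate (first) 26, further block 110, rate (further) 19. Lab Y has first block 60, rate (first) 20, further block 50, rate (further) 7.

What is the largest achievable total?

6700

Treat each block as its own option and order by rate: Lab B/T1 29 > Lab W/T1 28 > Lab M/T1 26 > Lab B/T2 23 > Lab Y/T1 20 > Lab M/T2 19 > Lab W/T2 10 > Lab Y/T2 7 > Lab L/T1 5 > Lab L/T2 3.
Fill Lab B T1 block (30 at 29) — 220 left.
Lab W/T1 (28): +100 — 120 left.
Fill Lab M T1 block (90 at 26) — 30 left.
Lab B T2 at 23: only 30 left, fill 30.
Total = 29×30 + 28×100 + 26×90 + 23×30 = 6700.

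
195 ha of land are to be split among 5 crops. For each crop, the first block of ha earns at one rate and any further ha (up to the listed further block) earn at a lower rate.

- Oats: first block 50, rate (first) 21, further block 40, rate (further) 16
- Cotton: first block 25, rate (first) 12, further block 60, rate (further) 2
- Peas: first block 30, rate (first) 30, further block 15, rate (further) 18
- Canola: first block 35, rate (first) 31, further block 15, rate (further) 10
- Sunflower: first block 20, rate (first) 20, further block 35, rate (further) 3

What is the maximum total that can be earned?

4405

Treat each block as its own option and order by rate: Canola/first 31 > Peas/first 30 > Oats/first 21 > Sunflower/first 20 > Peas/second 18 > Oats/second 16 > Cotton/first 12 > Canola/second 10 > Sunflower/second 3 > Cotton/second 2.
Canola/first (31): +35 ; 160 left.
Peas first at 30: fill all 30 ; 130 left.
Fill Oats first block (50 at 21) ; 80 left.
Sunflower/first (20): +20 ; 60 left.
Peas/second (18): +15 ; 45 left.
Oats/second (16): +40 ; 5 left.
Cotton/first: +5 of 25 at 12; pool empty.
Total = 31×35 + 30×30 + 21×50 + 20×20 + 18×15 + 16×40 + 12×5 = 4405.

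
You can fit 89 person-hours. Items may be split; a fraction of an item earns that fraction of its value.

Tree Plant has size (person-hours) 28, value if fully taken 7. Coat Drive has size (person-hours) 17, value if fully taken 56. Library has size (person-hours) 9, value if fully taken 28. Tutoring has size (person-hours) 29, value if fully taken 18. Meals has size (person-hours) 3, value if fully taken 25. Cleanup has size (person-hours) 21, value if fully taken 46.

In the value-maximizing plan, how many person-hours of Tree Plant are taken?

10

Rank by value-to-size ratio: Meals 25/3≈8.33, Coat Drive 56/17≈3.29, Library 28/9≈3.11, Cleanup 46/21≈2.19, Tutoring 18/29≈0.621, Tree Plant 7/28≈0.25.
Meals: take in full, 3 person-hours for value 25 — 86 left.
Take all of Coat Drive (17 person-hours, value 56) — 69 person-hours left.
Take all of Library (9 person-hours, value 28) — 60 person-hours left.
All 21 person-hours of Cleanup fit (value 46) — 39 remain.
Tutoring: take in full, 29 person-hours for value 18 — 10 left.
Fill the last 10 person-hours with part of Tree Plant: 10/28 of it earns 2.5.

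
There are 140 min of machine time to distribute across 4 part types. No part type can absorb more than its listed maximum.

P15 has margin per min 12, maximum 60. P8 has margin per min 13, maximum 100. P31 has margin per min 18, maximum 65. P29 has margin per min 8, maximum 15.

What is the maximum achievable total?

Highest margin per min first: P31 18 > P8 13 > P15 12 > P29 8.
P31: +65 to 65 (cap) → 75 left.
P8: +75 (room for 100) → 75. Pool exhausted.
Total = 13×75 + 18×65 = 2145.

2145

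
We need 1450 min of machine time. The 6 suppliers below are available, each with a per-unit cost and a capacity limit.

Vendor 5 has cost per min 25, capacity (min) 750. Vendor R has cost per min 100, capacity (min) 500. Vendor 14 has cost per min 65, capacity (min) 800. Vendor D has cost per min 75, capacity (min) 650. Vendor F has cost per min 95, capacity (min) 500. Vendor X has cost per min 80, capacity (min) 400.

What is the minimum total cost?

Cheapest first:
Vendor 5 (25): use full 750 → 700 min to go.
Vendor 14 (65): take the remaining 700 → done.
Vendor D, Vendor X, Vendor F, Vendor R: unused.
Cost = 750×25 + 700×65 = 64250.

64250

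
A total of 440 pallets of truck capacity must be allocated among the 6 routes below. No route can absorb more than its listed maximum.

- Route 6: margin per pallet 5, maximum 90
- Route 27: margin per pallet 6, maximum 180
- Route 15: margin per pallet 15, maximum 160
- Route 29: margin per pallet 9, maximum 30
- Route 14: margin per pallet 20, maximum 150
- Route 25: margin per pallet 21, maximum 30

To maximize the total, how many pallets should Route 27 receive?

Rank by margin per pallet: Route 25 21 > Route 14 20 > Route 15 15 > Route 29 9 > Route 27 6 > Route 6 5.
Route 25 takes 30 to reach its cap of 30 → 410 left.
Route 14: +150 to 150 (cap) → 260 left.
Give Route 15 160 to hit its cap of 160 → 100 left.
Route 29: +30 to 30 (cap) → 70 left.
Route 27 has room for 180 but only 70 remain, so it gets 70.

70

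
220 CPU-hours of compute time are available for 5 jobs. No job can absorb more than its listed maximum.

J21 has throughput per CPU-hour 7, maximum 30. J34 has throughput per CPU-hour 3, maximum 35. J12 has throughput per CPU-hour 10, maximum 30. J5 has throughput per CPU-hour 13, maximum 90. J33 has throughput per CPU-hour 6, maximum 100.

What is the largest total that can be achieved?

2100

Order the jobs by throughput per CPU-hour: J5 13 > J12 10 > J21 7 > J33 6 > J34 3.
J5 takes 90 to reach its cap of 90 — 130 left.
J12: +30 to 30 (cap) — 100 left.
J21 takes 30 to reach its cap of 30 — 70 left.
J33 has room for 100 but only 70 remain, so it gets 70.
Total = 7×30 + 10×30 + 13×90 + 6×70 = 2100.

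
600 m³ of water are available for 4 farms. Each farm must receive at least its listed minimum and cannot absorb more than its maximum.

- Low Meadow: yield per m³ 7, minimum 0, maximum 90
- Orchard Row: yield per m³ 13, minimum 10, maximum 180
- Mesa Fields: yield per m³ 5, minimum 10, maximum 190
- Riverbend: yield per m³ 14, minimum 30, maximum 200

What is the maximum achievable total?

6420

Meeting every minimum uses 0+10+10+30 = 50 m³, leaving 550.
Highest yield per m³ first: Riverbend 14 > Orchard Row 13 > Low Meadow 7 > Mesa Fields 5.
Riverbend takes 170 more to reach its cap of 200 ; 380 left.
Orchard Row: +170 to 180 (cap) ; 210 left.
Low Meadow: +90 to 90 (cap) ; 120 left.
Mesa Fields: +120 (room for 180) → 130. Pool exhausted.
Total = 7×90 + 13×180 + 5×130 + 14×200 = 6420.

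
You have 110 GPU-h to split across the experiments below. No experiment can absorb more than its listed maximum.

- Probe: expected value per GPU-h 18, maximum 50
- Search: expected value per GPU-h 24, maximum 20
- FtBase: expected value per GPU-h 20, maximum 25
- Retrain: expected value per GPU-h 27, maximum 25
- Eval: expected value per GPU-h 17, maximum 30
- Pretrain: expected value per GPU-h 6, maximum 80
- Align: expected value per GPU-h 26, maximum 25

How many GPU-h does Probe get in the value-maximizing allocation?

15

Order the experiments by expected value per GPU-h: Retrain 27 > Align 26 > Search 24 > FtBase 20 > Probe 18 > Eval 17 > Pretrain 6.
Give Retrain 25 to hit its cap of 25 — 85 left.
Give Align 25 to hit its cap of 25 — 60 left.
Search: +20 to 20 (cap) — 40 left.
Give FtBase 25 to hit its cap of 25 — 15 left.
Probe: +15 (room for 50) → 15. Pool exhausted.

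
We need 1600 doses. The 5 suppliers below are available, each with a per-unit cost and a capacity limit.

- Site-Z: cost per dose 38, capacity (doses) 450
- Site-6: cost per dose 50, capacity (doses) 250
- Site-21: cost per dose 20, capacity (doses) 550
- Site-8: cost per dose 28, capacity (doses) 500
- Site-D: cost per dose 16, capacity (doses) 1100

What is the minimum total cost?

Use suppliers in increasing cost order.
Site-D at 16: take all 1100 doses — 500 still needed.
Site-21 (20): take the remaining 500 — done.
Site-8, Site-Z, Site-6: unused.
Cost = 1100×16 + 500×20 = 27600.

27600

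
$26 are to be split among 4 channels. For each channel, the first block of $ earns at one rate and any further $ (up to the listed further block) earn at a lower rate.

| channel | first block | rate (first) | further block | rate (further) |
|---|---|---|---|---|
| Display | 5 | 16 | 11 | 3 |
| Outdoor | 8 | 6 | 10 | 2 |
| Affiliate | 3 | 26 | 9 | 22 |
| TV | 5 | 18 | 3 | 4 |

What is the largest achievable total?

470

Rank every tier by rate: Affiliate/T1 26 > Affiliate/T2 22 > TV/T1 18 > Display/T1 16 > Outdoor/T1 6 > TV/T2 4 > Display/T2 3 > Outdoor/T2 2.
Affiliate T1 at 26: fill all 3 ; 23 left.
Affiliate T2 at 22: fill all 9 ; 14 left.
Fill TV T1 block (5 at 18) ; 9 left.
Display T1 at 16: fill all 5 ; 4 left.
4 remain; put them into Outdoor T1 at 6.
Total = 26×3 + 22×9 + 18×5 + 16×5 + 6×4 = 470.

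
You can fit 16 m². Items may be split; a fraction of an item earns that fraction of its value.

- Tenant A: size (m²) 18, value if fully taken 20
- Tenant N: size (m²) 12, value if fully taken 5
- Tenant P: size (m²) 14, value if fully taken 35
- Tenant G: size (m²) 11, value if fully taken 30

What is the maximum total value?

Sort by value density: Tenant G 30/11≈2.73, Tenant P 35/14≈2.5, Tenant A 20/18≈1.11, Tenant N 5/12≈0.417.
Take all of Tenant G (11 m², value 30) ; 5 m² left.
Fill the last 5 m² with part of Tenant P: 5/14 of it earns 12.5.
Total value = 42.5.

42.5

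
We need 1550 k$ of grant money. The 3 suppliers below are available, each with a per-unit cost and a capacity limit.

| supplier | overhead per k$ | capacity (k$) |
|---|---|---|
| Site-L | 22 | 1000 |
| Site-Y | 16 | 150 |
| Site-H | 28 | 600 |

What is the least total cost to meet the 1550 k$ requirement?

Cheapest first:
Take 150 from Site-Y at 16 ; need 1400 more.
Site-L (22): use full 1000 ; 400 k$ to go.
Take 400 from Site-H at 28 to finish.
Cost = 150×16 + 1000×22 + 400×28 = 35600.

35600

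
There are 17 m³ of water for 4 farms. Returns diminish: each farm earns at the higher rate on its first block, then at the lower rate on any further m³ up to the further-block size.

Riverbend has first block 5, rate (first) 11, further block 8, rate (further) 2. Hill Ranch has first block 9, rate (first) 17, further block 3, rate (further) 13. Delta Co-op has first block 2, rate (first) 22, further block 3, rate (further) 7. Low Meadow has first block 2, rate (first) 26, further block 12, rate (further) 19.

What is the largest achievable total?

341

Treat each block as its own option and order by rate: Low Meadow/T1 26 > Delta Co-op/T1 22 > Low Meadow/T2 19 > Hill Ranch/T1 17 > Hill Ranch/T2 13 > Riverbend/T1 11 > Delta Co-op/T2 7 > Riverbend/T2 2.
Fill Low Meadow T1 block (2 at 26) ; 15 left.
Fill Delta Co-op T1 block (2 at 22) ; 13 left.
Fill Low Meadow T2 block (12 at 19) ; 1 left.
1 remain; put them into Hill Ranch T1 at 17.
Total = 26×2 + 22×2 + 19×12 + 17×1 = 341.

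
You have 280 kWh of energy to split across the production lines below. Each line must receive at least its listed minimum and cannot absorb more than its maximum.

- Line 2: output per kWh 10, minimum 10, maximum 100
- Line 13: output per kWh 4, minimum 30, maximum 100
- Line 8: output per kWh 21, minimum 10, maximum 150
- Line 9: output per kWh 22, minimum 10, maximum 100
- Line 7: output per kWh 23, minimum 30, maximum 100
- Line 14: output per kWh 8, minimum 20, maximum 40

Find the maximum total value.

Meeting every minimum uses 10+30+10+10+30+20 = 110 kWh, leaving 170.
Rank by output per kWh: Line 7 23 > Line 9 22 > Line 8 21 > Line 2 10 > Line 14 8 > Line 13 4.
Give Line 7 70 more to hit its cap of 100 ; 100 left.
Line 9 takes 90 more to reach its cap of 100 ; 10 left.
Line 8 has room for 140 more but only 10 remain, so it gets 20.
Total = 10×10 + 4×30 + 21×20 + 22×100 + 23×100 + 8×20 = 5300.

5300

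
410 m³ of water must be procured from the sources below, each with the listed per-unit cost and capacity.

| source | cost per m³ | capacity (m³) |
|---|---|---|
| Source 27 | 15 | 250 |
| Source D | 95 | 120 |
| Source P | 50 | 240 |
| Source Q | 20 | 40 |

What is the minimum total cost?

10550

Cheapest first:
Source 27 at 15: take all 250 m³ → 160 still needed.
Source Q at 20: take all 40 m³ → 120 still needed.
Source P (50): take the remaining 120 → done.
Source D: unused.
Cost = 250×15 + 40×20 + 120×50 = 10550.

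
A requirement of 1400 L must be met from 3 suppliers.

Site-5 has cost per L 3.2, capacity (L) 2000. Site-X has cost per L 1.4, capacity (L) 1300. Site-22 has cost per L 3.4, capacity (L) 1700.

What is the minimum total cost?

2140

Use suppliers in increasing cost order.
Site-X at 1.4: take all 1300 L — 100 still needed.
Site-5 at 3.2: take 100 of its 2000 — requirement met.
Site-22: unused.
Cost = 1300×1.4 + 100×3.2 = 2140.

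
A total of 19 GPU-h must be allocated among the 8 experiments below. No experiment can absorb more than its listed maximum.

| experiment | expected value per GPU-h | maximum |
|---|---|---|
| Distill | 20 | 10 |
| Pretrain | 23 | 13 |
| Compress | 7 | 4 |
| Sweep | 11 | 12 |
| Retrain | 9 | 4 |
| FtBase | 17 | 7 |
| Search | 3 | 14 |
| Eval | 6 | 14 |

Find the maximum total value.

419

Highest expected value per GPU-h first: Pretrain 23 > Distill 20 > FtBase 17 > Sweep 11 > Retrain 9 > Compress 7 > Eval 6 > Search 3.
Give Pretrain 13 to hit its cap of 13 — 6 left.
Distill has room for 10 but only 6 remain, so it gets 6.
Total = 20×6 + 23×13 = 419.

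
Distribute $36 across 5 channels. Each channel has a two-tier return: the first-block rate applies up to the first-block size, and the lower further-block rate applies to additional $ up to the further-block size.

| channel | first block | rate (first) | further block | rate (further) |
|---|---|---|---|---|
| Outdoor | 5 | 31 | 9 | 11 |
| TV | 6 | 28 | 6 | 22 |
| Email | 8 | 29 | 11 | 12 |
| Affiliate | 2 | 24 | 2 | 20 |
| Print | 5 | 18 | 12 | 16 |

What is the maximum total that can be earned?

Order all 10 blocks by rate: Outdoor/tier1 31 > Email/tier1 29 > TV/tier1 28 > Affiliate/tier1 24 > TV/tier2 22 > Affiliate/tier2 20 > Print/tier1 18 > Print/tier2 16 > Email/tier2 12 > Outdoor/tier2 11.
Fill Outdoor tier1 block (5 at 31) ; 31 left.
Fill Email tier1 block (8 at 29) ; 23 left.
TV/tier1 (28): +6 ; 17 left.
Fill Affiliate tier1 block (2 at 24) ; 15 left.
Fill TV tier2 block (6 at 22) ; 9 left.
Affiliate tier2 at 20: fill all 2 ; 7 left.
Print/tier1 (18): +5 ; 2 left.
Print tier2 at 16: only 2 left, fill 2.
Total = 31×5 + 29×8 + 28×6 + 24×2 + 22×6 + 20×2 + 18×5 + 16×2 = 897.

897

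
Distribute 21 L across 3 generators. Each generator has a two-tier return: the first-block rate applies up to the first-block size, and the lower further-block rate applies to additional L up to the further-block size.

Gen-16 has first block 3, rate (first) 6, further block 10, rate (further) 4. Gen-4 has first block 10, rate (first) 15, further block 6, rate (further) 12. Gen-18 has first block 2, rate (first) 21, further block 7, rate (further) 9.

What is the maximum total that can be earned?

291

Rank every tier by rate: Gen-18/first 21 > Gen-4/first 15 > Gen-4/second 12 > Gen-18/second 9 > Gen-16/first 6 > Gen-16/second 4.
Fill Gen-18 first block (2 at 21) → 19 left.
Gen-4 first at 15: fill all 10 → 9 left.
Fill Gen-4 second block (6 at 12) → 3 left.
Gen-18 second at 9: only 3 left, fill 3.
Total = 21×2 + 15×10 + 12×6 + 9×3 = 291.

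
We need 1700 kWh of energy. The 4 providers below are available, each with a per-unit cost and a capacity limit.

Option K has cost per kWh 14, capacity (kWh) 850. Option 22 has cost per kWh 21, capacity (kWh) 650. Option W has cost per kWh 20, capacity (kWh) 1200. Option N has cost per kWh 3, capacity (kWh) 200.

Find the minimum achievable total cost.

25500

Fill from the cheapest provider first.
Option N (3): use full 200 — 1500 kWh to go.
Option K (14): use full 850 — 650 kWh to go.
Take 650 from Option W at 20 to finish.
Option 22: unused.
Cost = 200×3 + 850×14 + 650×20 = 25500.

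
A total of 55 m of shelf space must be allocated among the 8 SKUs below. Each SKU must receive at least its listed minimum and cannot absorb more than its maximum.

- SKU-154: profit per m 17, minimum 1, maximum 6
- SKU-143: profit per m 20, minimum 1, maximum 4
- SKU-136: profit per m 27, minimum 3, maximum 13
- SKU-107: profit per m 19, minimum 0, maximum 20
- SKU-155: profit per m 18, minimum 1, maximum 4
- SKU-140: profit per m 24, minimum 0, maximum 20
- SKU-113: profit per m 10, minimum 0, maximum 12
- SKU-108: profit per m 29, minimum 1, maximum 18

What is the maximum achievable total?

Meeting every minimum uses 1+1+3+0+1+0+0+1 = 7 m, leaving 48.
Highest profit per m first: SKU-108 29 > SKU-136 27 > SKU-140 24 > SKU-143 20 > SKU-107 19 > SKU-155 18 > SKU-154 17 > SKU-113 10.
Give SKU-108 17 more to hit its cap of 18 — 31 left.
SKU-136 takes 10 more to reach its cap of 13 — 21 left.
Give SKU-140 20 more to hit its cap of 20 — 1 left.
SKU-143: +1 (room for 3) → 2. Pool exhausted.
Total = 17×1 + 20×2 + 27×13 + 18×1 + 24×20 + 29×18 = 1428.

1428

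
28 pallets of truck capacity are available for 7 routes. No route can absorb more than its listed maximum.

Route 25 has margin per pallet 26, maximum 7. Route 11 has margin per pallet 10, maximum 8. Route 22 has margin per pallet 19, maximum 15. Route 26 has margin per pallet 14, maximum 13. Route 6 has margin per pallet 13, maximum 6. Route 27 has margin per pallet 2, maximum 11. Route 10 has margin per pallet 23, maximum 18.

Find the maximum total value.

653

Highest margin per pallet first: Route 25 26 > Route 10 23 > Route 22 19 > Route 26 14 > Route 6 13 > Route 11 10 > Route 27 2.
Route 25 takes 7 to reach its cap of 7 → 21 left.
Give Route 10 18 to hit its cap of 18 → 3 left.
Route 22: +3 (room for 15) → 3. Pool exhausted.
Total = 26×7 + 19×3 + 23×18 = 653.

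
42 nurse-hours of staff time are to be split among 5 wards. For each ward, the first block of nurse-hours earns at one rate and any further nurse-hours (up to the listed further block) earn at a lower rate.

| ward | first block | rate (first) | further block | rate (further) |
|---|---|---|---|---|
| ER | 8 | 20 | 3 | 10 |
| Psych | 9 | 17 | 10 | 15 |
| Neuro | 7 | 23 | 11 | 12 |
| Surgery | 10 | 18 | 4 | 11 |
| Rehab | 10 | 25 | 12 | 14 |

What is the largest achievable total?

Treat each block as its own option and order by rate: Rehab/tier1 25 > Neuro/tier1 23 > ER/tier1 20 > Surgery/tier1 18 > Psych/tier1 17 > Psych/tier2 15 > Rehab/tier2 14 > Neuro/tier2 12 > Surgery/tier2 11 > ER/tier2 10.
Rehab tier1 at 25: fill all 10 → 32 left.
Fill Neuro tier1 block (7 at 23) → 25 left.
ER tier1 at 20: fill all 8 → 17 left.
Surgery/tier1 (18): +10 → 7 left.
Psych/tier1: +7 of 9 at 17; pool empty.
Total = 25×10 + 23×7 + 20×8 + 18×10 + 17×7 = 870.

870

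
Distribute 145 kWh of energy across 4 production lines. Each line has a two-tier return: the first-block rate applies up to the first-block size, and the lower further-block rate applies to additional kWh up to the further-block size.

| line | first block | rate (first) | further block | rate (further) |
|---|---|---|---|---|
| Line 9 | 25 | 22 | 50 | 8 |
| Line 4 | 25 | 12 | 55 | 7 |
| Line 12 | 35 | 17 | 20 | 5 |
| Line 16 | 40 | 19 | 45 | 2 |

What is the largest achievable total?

Order all 8 blocks by rate: Line 9/T1 22 > Line 16/T1 19 > Line 12/T1 17 > Line 4/T1 12 > Line 9/T2 8 > Line 4/T2 7 > Line 12/T2 5 > Line 16/T2 2.
Line 9/T1 (22): +25 ; 120 left.
Line 16/T1 (19): +40 ; 80 left.
Fill Line 12 T1 block (35 at 17) ; 45 left.
Line 4 T1 at 12: fill all 25 ; 20 left.
Line 9/T2: +20 of 50 at 8; pool empty.
Total = 22×25 + 19×40 + 17×35 + 12×25 + 8×20 = 2365.

2365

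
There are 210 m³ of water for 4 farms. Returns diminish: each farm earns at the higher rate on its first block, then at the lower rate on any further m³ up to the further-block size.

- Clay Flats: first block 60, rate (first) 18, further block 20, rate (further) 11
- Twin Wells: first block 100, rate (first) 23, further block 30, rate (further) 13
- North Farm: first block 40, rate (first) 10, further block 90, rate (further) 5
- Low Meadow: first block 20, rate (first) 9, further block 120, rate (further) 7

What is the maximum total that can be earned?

Treat each block as its own option and order by rate: Twin Wells/tier1 23 > Clay Flats/tier1 18 > Twin Wells/tier2 13 > Clay Flats/tier2 11 > North Farm/tier1 10 > Low Meadow/tier1 9 > Low Meadow/tier2 7 > North Farm/tier2 5.
Fill Twin Wells tier1 block (100 at 23) — 110 left.
Clay Flats/tier1 (18): +60 — 50 left.
Fill Twin Wells tier2 block (30 at 13) — 20 left.
Clay Flats tier2 at 11: fill all 20 — 0 left.
Total = 23×100 + 18×60 + 13×30 + 11×20 = 3990.

3990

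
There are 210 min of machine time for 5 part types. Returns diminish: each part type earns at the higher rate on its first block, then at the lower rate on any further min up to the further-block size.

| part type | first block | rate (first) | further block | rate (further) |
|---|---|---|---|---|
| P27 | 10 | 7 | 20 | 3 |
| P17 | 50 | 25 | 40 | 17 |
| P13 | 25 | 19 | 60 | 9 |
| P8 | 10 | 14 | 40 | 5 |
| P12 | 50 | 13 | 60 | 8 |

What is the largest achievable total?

3510

Treat each block as its own option and order by rate: P17/first 25 > P13/first 19 > P17/second 17 > P8/first 14 > P12/first 13 > P13/second 9 > P12/second 8 > P27/first 7 > P8/second 5 > P27/second 3.
P17/first (25): +50 ; 160 left.
Fill P13 first block (25 at 19) ; 135 left.
Fill P17 second block (40 at 17) ; 95 left.
P8 first at 14: fill all 10 ; 85 left.
P12/first (13): +50 ; 35 left.
P13 second at 9: only 35 left, fill 35.
Total = 25×50 + 19×25 + 17×40 + 14×10 + 13×50 + 9×35 = 3510.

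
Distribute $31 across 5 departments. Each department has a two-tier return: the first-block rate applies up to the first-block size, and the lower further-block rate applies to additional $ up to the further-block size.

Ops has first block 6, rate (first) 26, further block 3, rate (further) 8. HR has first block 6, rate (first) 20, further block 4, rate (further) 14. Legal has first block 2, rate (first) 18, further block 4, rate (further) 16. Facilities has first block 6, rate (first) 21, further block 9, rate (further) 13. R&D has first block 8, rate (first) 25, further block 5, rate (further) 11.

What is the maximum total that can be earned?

686

Treat each block as its own option and order by rate: Ops/T1 26 > R&D/T1 25 > Facilities/T1 21 > HR/T1 20 > Legal/T1 18 > Legal/T2 16 > HR/T2 14 > Facilities/T2 13 > R&D/T2 11 > Ops/T2 8.
Fill Ops T1 block (6 at 26) — 25 left.
R&D/T1 (25): +8 — 17 left.
Facilities/T1 (21): +6 — 11 left.
Fill HR T1 block (6 at 20) — 5 left.
Legal T1 at 18: fill all 2 — 3 left.
3 remain; put them into Legal T2 at 16.
Total = 26×6 + 25×8 + 21×6 + 20×6 + 18×2 + 16×3 = 686.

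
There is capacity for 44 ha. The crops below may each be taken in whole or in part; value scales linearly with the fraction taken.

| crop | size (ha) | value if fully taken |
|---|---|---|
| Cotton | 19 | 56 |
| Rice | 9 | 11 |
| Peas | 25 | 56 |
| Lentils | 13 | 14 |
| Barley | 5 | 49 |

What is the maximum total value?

149.8

Sort by value density: Barley 49/5≈9.8, Cotton 56/19≈2.95, Peas 56/25≈2.24, Rice 11/9≈1.22, Lentils 14/13≈1.08.
Take all of Barley (5 ha, value 49) → 39 ha left.
Cotton: take in full, 19 ha for value 56 → 20 left.
Fill the last 20 ha with part of Peas: 20/25 of it earns 44.8.
Total value = 149.8.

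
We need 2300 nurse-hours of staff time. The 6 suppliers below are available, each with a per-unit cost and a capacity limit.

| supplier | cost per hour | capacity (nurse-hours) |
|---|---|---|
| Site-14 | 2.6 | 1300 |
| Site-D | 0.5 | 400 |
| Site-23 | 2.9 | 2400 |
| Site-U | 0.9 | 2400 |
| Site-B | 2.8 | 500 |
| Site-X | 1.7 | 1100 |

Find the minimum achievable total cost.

Fill from the cheapest supplier first.
Site-D (0.5): use full 400 ; 1900 nurse-hours to go.
Site-U (0.9): take the remaining 1900 ; done.
Site-X, Site-14, Site-B, Site-23: unused.
Cost = 400×0.5 + 1900×0.9 = 1910.

1910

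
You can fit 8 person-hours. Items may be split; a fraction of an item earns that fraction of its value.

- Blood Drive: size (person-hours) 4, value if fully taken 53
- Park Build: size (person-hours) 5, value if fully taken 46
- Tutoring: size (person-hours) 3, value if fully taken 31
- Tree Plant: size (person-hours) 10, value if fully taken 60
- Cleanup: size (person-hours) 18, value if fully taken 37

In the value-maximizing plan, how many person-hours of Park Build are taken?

Sort by value density: Blood Drive 53/4≈13.2, Tutoring 31/3≈10.3, Park Build 46/5≈9.2, Tree Plant 60/10≈6, Cleanup 37/18≈2.06.
Blood Drive: take in full, 4 person-hours for value 53 ; 4 left.
All 3 person-hours of Tutoring fit (value 31) ; 1 remain.
Only 1 person-hours remain; take 1/5 of Park Build for value 46×1/5 = 9.2.

1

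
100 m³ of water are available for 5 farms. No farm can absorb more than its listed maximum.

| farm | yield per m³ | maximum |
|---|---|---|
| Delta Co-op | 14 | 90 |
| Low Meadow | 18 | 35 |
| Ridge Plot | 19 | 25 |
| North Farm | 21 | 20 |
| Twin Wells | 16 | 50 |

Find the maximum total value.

Highest yield per m³ first: North Farm 21 > Ridge Plot 19 > Low Meadow 18 > Twin Wells 16 > Delta Co-op 14.
North Farm takes 20 to reach its cap of 20 ; 80 left.
Ridge Plot takes 25 to reach its cap of 25 ; 55 left.
Give Low Meadow 35 to hit its cap of 35 ; 20 left.
Only 20 left; Twin Wells takes them to reach 20.
Total = 18×35 + 19×25 + 21×20 + 16×20 = 1845.

1845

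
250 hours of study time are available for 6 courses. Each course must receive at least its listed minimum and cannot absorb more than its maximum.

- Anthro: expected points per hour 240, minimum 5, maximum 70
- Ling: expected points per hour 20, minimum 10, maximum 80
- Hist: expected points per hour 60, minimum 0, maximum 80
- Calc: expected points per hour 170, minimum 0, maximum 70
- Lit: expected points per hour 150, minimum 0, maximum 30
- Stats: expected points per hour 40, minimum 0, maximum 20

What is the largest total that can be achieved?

37600

Meeting every minimum uses 5+10+0+0+0+0 = 15 hours, leaving 235.
Highest expected points per hour first: Anthro 240 > Calc 170 > Lit 150 > Hist 60 > Stats 40 > Ling 20.
Give Anthro 65 more to hit its cap of 70 ; 170 left.
Give Calc 70 more to hit its cap of 70 ; 100 left.
Lit takes 30 more to reach its cap of 30 ; 70 left.
Only 70 left; Hist takes them to reach 70.
Total = 240×70 + 20×10 + 60×70 + 170×70 + 150×30 = 37600.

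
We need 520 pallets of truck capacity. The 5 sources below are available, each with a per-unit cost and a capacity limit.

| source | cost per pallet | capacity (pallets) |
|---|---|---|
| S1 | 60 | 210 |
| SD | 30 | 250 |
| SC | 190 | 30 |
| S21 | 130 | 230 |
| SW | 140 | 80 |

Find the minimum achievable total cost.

27900

Cheapest first:
Take 250 from SD at 30 — need 270 more.
S1 (60): use full 210 — 60 pallets to go.
Take 60 from S21 at 130 to finish.
SW, SC: unused.
Cost = 250×30 + 210×60 + 60×130 = 27900.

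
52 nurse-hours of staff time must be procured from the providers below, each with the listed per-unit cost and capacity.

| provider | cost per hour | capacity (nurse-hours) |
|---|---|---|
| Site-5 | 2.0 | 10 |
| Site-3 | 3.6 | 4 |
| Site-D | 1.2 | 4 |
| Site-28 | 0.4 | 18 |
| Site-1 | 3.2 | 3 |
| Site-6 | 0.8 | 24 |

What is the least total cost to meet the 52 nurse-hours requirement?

43.2

Fill from the cheapest provider first.
Site-28 (0.4): use full 18 — 34 nurse-hours to go.
Site-6 at 0.8: take all 24 nurse-hours — 10 still needed.
Site-D (1.2): use full 4 — 6 nurse-hours to go.
Take 6 from Site-5 at 2.0 to finish.
Site-1, Site-3: unused.
Cost = 18×0.4 + 24×0.8 + 4×1.2 + 6×2.0 = 43.2.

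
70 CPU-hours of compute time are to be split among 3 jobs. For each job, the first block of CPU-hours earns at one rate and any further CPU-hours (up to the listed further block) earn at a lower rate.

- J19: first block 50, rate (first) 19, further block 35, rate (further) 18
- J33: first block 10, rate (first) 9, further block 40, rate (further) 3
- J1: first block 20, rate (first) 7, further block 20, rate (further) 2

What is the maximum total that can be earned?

Treat each block as its own option and order by rate: J19/first 19 > J19/second 18 > J33/first 9 > J1/first 7 > J33/second 3 > J1/second 2.
J19/first (19): +50 → 20 left.
J19 second at 18: only 20 left, fill 20.
Total = 19×50 + 18×20 = 1310.

1310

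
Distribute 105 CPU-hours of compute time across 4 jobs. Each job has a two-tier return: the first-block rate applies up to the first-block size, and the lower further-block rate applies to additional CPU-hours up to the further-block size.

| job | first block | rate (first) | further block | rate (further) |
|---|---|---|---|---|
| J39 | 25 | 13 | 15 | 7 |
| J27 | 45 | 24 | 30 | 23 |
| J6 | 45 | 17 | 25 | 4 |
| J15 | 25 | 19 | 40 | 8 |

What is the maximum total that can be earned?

2330

Rank every tier by rate: J27/first 24 > J27/second 23 > J15/first 19 > J6/first 17 > J39/first 13 > J15/second 8 > J39/second 7 > J6/second 4.
J27 first at 24: fill all 45 → 60 left.
J27/second (23): +30 → 30 left.
J15 first at 19: fill all 25 → 5 left.
J6 first at 17: only 5 left, fill 5.
Total = 24×45 + 23×30 + 19×25 + 17×5 = 2330.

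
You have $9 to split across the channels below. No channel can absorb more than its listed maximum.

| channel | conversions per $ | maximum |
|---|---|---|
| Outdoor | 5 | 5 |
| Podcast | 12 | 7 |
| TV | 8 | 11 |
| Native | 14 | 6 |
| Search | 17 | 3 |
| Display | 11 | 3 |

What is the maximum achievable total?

Highest conversions per $ first: Search 17 > Native 14 > Podcast 12 > Display 11 > TV 8 > Outdoor 5.
Search: +3 to 3 (cap) — 6 left.
Native takes 6 to reach its cap of 6 — 0 left.
Total = 14×6 + 17×3 = 135.

135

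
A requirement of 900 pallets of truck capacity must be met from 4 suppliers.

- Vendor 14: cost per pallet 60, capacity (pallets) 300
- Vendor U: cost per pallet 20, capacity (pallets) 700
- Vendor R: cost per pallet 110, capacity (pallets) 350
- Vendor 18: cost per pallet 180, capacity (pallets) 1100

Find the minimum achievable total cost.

26000

Cheapest first:
Take 700 from Vendor U at 20 ; need 200 more.
Take 200 from Vendor 14 at 60 to finish.
Vendor R, Vendor 18: unused.
Cost = 700×20 + 200×60 = 26000.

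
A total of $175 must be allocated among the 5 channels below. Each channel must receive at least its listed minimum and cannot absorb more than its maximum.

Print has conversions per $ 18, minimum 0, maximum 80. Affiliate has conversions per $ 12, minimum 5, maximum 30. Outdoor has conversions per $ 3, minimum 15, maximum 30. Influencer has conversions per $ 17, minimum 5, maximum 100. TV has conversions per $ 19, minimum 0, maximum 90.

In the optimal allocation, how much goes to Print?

60

Meeting every minimum uses 0+5+15+5+0 = 25 $, leaving 150.
Highest conversions per $ first: TV 19 > Print 18 > Influencer 17 > Affiliate 12 > Outdoor 3.
TV: +90 to 90 (cap) ; 60 left.
Print has room for 80 more but only 60 remain, so it gets 60.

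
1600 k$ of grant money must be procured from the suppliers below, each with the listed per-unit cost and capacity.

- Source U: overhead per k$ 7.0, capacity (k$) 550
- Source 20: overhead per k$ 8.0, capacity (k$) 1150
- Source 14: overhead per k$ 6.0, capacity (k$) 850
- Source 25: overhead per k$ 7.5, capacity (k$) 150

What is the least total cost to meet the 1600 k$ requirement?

10475

Fill from the cheapest supplier first.
Source 14 at 6.0: take all 850 k$ — 750 still needed.
Source U at 7.0: take all 550 k$ — 200 still needed.
Source 25 at 7.5: take all 150 k$ — 50 still needed.
Source 20 at 8.0: take 50 of its 1150 — requirement met.
Cost = 850×6.0 + 550×7.0 + 150×7.5 + 50×8.0 = 10475.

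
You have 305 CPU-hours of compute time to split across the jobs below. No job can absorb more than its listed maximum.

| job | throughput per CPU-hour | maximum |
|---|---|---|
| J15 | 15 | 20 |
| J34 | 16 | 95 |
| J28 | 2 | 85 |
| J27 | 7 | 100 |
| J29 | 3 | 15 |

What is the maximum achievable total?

Rank by throughput per CPU-hour: J34 16 > J15 15 > J27 7 > J29 3 > J28 2.
Give J34 95 to hit its cap of 95 ; 210 left.
Give J15 20 to hit its cap of 20 ; 190 left.
J27: +100 to 100 (cap) ; 90 left.
Give J29 15 to hit its cap of 15 ; 75 left.
J28: +75 (room for 85) → 75. Pool exhausted.
Total = 15×20 + 16×95 + 2×75 + 7×100 + 3×15 = 2715.

2715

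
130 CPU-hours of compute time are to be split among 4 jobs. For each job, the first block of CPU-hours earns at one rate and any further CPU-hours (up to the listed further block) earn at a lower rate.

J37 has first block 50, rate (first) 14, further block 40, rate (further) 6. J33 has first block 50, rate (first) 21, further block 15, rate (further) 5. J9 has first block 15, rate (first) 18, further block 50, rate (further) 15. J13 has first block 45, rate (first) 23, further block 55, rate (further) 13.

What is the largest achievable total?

2655

Order all 8 blocks by rate: J13/tier1 23 > J33/tier1 21 > J9/tier1 18 > J9/tier2 15 > J37/tier1 14 > J13/tier2 13 > J37/tier2 6 > J33/tier2 5.
Fill J13 tier1 block (45 at 23) — 85 left.
J33 tier1 at 21: fill all 50 — 35 left.
J9 tier1 at 18: fill all 15 — 20 left.
20 remain; put them into J9 tier2 at 15.
Total = 23×45 + 21×50 + 18×15 + 15×20 = 2655.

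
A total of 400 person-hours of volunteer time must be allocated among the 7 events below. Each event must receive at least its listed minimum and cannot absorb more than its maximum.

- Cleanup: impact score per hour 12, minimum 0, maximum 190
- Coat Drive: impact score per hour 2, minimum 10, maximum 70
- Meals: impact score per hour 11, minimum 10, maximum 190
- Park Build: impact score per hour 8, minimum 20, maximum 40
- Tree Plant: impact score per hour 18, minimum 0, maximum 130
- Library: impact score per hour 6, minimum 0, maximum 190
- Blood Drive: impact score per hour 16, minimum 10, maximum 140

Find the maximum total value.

5950

Meeting every minimum uses 0+10+10+20+0+0+10 = 50 person-hours, leaving 350.
Order the events by impact score per hour: Tree Plant 18 > Blood Drive 16 > Cleanup 12 > Meals 11 > Park Build 8 > Library 6 > Coat Drive 2.
Give Tree Plant 130 more to hit its cap of 130 ; 220 left.
Blood Drive takes 130 more to reach its cap of 140 ; 90 left.
Cleanup has room for 190 more but only 90 remain, so it gets 90.
Total = 12×90 + 2×10 + 11×10 + 8×20 + 18×130 + 16×140 = 5950.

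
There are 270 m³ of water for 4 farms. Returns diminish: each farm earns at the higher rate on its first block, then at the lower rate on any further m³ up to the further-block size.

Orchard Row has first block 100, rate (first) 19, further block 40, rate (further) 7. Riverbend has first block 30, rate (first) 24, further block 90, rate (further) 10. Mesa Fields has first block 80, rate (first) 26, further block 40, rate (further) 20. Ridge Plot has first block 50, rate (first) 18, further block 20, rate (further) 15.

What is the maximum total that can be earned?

5860

Order all 8 blocks by rate: Mesa Fields/T1 26 > Riverbend/T1 24 > Mesa Fields/T2 20 > Orchard Row/T1 19 > Ridge Plot/T1 18 > Ridge Plot/T2 15 > Riverbend/T2 10 > Orchard Row/T2 7.
Mesa Fields T1 at 26: fill all 80 — 190 left.
Fill Riverbend T1 block (30 at 24) — 160 left.
Mesa Fields T2 at 20: fill all 40 — 120 left.
Fill Orchard Row T1 block (100 at 19) — 20 left.
Ridge Plot/T1: +20 of 50 at 18; pool empty.
Total = 26×80 + 24×30 + 20×40 + 19×100 + 18×20 = 5860.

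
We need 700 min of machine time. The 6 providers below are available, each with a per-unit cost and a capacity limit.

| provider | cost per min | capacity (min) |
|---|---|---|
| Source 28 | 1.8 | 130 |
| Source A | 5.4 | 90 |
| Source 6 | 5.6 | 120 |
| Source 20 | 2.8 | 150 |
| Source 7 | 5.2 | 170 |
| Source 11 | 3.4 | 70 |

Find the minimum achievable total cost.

2766

Fill from the cheapest provider first.
Take 130 from Source 28 at 1.8 → need 570 more.
Source 20 (2.8): use full 150 → 420 min to go.
Source 11 (3.4): use full 70 → 350 min to go.
Source 7 (5.2): use full 170 → 180 min to go.
Take 90 from Source A at 5.4 → need 90 more.
Source 6 at 5.6: take 90 of its 120 → requirement met.
Cost = 130×1.8 + 150×2.8 + 70×3.4 + 170×5.2 + 90×5.4 + 90×5.6 = 2766.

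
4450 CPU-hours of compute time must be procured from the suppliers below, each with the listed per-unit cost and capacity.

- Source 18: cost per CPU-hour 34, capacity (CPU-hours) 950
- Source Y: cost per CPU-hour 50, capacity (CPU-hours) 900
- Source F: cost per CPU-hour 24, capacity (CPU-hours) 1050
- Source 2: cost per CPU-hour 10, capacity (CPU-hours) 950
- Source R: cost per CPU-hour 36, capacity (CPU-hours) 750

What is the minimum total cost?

131500

Cheapest first:
Take 950 from Source 2 at 10 — need 3500 more.
Take 1050 from Source F at 24 — need 2450 more.
Source 18 at 34: take all 950 CPU-hours — 1500 still needed.
Source R (36): use full 750 — 750 CPU-hours to go.
Source Y at 50: take 750 of its 900 — requirement met.
Cost = 950×10 + 1050×24 + 950×34 + 750×36 + 750×50 = 131500.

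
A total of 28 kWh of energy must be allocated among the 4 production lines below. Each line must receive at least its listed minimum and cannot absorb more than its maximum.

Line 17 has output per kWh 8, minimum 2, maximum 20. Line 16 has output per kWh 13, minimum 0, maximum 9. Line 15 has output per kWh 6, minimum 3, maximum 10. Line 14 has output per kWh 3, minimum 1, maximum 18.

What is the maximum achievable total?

Meeting every minimum uses 2+0+3+1 = 6 kWh, leaving 22.
Order the production lines by output per kWh: Line 16 13 > Line 17 8 > Line 15 6 > Line 14 3.
Line 16 takes 9 more to reach its cap of 9 — 13 left.
Line 17: +13 (room for 18) → 15. Pool exhausted.
Total = 8×15 + 13×9 + 6×3 + 3×1 = 258.

258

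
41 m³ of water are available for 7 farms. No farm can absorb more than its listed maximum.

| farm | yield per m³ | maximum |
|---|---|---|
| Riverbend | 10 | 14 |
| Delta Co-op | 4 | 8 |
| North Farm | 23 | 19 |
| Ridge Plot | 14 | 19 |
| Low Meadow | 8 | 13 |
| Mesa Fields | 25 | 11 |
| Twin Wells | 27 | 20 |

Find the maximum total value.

1045

Rank by yield per m³: Twin Wells 27 > Mesa Fields 25 > North Farm 23 > Ridge Plot 14 > Riverbend 10 > Low Meadow 8 > Delta Co-op 4.
Give Twin Wells 20 to hit its cap of 20 → 21 left.
Mesa Fields takes 11 to reach its cap of 11 → 10 left.
North Farm: +10 (room for 19) → 10. Pool exhausted.
Total = 23×10 + 25×11 + 27×20 = 1045.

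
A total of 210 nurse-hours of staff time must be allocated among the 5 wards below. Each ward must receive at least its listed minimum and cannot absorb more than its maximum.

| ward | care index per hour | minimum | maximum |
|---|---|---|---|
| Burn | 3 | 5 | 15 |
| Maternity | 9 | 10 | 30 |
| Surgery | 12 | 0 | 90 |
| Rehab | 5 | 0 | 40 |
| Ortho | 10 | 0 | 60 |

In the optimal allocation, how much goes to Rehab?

Meeting every minimum uses 5+10+0+0+0 = 15 nurse-hours, leaving 195.
Order the wards by care index per hour: Surgery 12 > Ortho 10 > Maternity 9 > Rehab 5 > Burn 3.
Surgery: +90 to 90 (cap) ; 105 left.
Ortho takes 60 more to reach its cap of 60 ; 45 left.
Give Maternity 20 more to hit its cap of 30 ; 25 left.
Rehab: +25 (room for 40) → 25. Pool exhausted.

25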